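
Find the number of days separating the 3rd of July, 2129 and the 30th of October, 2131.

849

Day-of-year of July 3, 2129: 184.
Day-of-year of October 30, 2131: 303.
2129 has 365 days, so 365 − 184 = 181 days remain in 2129.
Full years: 2130: 365. Sum = 365.
Total: 181 + 365 + 303 = 849 days.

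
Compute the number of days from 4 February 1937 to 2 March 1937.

February 1937: 28 − 4 = 24 days remain (1937 is not a leap year, so February has 28 days).
March 1–2, 1937: 2 days.
Total: 24 + 2 = 26 days.

26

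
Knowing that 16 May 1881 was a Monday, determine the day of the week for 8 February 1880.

Sunday

Count forward from the earlier date (February 8, 1880) to the later (May 16, 1881):
Day-of-year of February 8, 1880: 39.
Day-of-year of May 16, 1881: 136.
1880 has 366 days, so 366 − 39 = 327 days remain in 1880.
Total: 327 + 136 = 463 days.
463 mod 7 = 1, so 1 day before Monday is Sunday.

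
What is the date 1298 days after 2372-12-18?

2376-07-08

Count 1298 days after December 18, 2372:
December 18, 2372 → December 18, 2373: 365 days.
December 18, 2373 → December 18, 2374: 365 days.
December 18, 2374 → December 18, 2375: 365 days.
December 2375: 31 − 18 = 13 days remain.
Then January (31), February 2376 (29), March (31), April (30), May (31), June (30): 31 + 29 + 31 + 30 + 31 + 30 = 182 days.
July 1–8, 2376: 8 days.
Residual: 203 days.
Total: 1298 days.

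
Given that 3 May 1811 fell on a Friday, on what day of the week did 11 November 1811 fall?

May 1811: 31 − 3 = 28 days remain.
Then June (30), July (31), August (31), September (30), October (31): 30 + 31 + 31 + 30 + 31 = 153 days.
November 1–11, 1811: 11 days.
Total: 28 + 153 + 11 = 192 days.
192 mod 7 = 3, so 3 days after Friday is Monday.

Monday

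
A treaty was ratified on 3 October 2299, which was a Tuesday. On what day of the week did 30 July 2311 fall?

From October 3, 2299 to October 3, 2310: 11 years, of which 2 contain a Feb 29 — 9×365 + 2×366 = 4017 days.
(2300 is not a leap year (divisible by 100 but not 400).)
October 2310: 31 − 3 = 28 days remain.
Then November (30), December (31), January (31), February 2311 (28), March (31), April (30), May (31), June (30): 30 + 31 + 31 + 28 + 31 + 30 + 31 + 30 = 242 days.
July 1–30, 2311: 30 days.
Residual: 300 days.
Total: 4317 days.
4317 mod 7 = 5, so 5 days after Tuesday is Sunday.

Sunday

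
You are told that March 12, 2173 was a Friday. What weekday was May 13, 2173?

Thursday

March 2173: 31 − 12 = 19 days remain.
Then April (30): 30 days.
May 1–13, 2173: 13 days.
Total: 19 + 30 + 13 = 62 days.
62 mod 7 = 6, so 6 days after Friday is Thursday.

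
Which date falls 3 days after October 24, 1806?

October 27, 1806

Count 3 days after October 24, 1806:
Within October 1806: 27 − 24 = 3 days.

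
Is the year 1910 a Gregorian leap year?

No

1910 is not a leap year.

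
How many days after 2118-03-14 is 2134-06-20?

5942

Day-of-year of March 14, 2118: 73.
Day-of-year of June 20, 2134: 171.
2118 has 365 days, so 365 − 73 = 292 days remain in 2118.
Full years 2119–2133: 11 common + 4 leap = 11×365 + 4×366 = 5479 days.
Total: 292 + 5479 + 171 = 5942 days.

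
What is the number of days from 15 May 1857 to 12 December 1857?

May 1857: 31 − 15 = 16 days remain.
Then June (30), July (31), August (31), September (30), October (31), November (30): 30 + 31 + 31 + 30 + 31 + 30 = 183 days.
December 1–12, 1857: 12 days.
Total: 16 + 183 + 12 = 211 days.

211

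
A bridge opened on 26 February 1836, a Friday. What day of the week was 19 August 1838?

Sunday

Day-of-year of February 26, 1836: 57.
Day-of-year of August 19, 1838: 231.
1836 has 366 days, so 366 − 57 = 309 days remain in 1836.
Full years: 1837: 365. Sum = 365.
Total: 309 + 365 + 231 = 905 days.
905 mod 7 = 2, so 2 days after Friday is Sunday.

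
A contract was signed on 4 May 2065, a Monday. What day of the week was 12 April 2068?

May 4, 2065 → May 4, 2066: 365 days.
May 4, 2066 → May 4, 2067: 365 days.
May 2067: 31 − 4 = 27 days remain.
Then 10 full months totalling 305 days.
April 1–12, 2068: 12 days.
Residual: 344 days.
Total: 1074 days.
1074 mod 7 = 3, so 3 days after Monday is Thursday.

Thursday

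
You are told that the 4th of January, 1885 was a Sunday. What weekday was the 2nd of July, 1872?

Count forward from the earlier date (July 2, 1872) to the later (January 4, 1885):
From July 2, 1872 to July 2, 1884: 12 years, of which 3 contain a Feb 29 — 9×365 + 3×366 = 4383 days.
July 1884: 31 − 2 = 29 days remain.
Then August (31), September (30), October (31), November (30), December (31): 31 + 30 + 31 + 30 + 31 = 153 days.
January 1–4, 1885: 4 days.
Residual: 186 days.
Total: 4569 days.
4569 mod 7 = 5, so 5 days before Sunday is Tuesday.

Tuesday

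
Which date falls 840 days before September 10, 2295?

May 23, 2293

Count 840 days before September 10, 2295:
May 2293: 31 − 23 = 8 days remain.
Then 27 full months totalling 822 days.
September 1–10, 2295: 10 days.
Total: 8 + 822 + 10 = 840 days.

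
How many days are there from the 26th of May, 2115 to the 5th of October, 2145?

Day-of-year of May 26, 2115: 146.
Day-of-year of October 5, 2145: 278.
2115 has 365 days, so 365 − 146 = 219 days remain in 2115.
Full years 2116–2144: 21 common + 8 leap = 21×365 + 8×366 = 10593 days.
Total: 219 + 10593 + 278 = 11090 days.

11090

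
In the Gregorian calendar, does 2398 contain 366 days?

2398 is not a leap year.

No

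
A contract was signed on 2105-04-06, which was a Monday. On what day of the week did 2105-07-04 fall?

April 2105: 30 − 6 = 24 days remain.
Then May (31), June (30): 31 + 30 = 61 days.
July 1–4, 2105: 4 days.
Total: 24 + 61 + 4 = 89 days.
89 mod 7 = 5, so 5 days after Monday is Saturday.

Saturday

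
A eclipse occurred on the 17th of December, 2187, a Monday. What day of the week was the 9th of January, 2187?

Tuesday

Count forward from the earlier date (January 9, 2187) to the later (December 17, 2187):
January 2187: 31 − 9 = 22 days remain.
Then 10 full months totalling 303 days.
December 1–17, 2187: 17 days.
Total: 22 + 303 + 17 = 342 days.
342 mod 7 = 6, so 6 days before Monday is Tuesday.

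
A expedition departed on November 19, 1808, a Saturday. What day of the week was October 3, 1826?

Tuesday

Day-of-year of November 19, 1808: 324.
Day-of-year of October 3, 1826: 276.
1808 has 366 days, so 366 − 324 = 42 days remain in 1808.
Full years 1809–1825: 13 common + 4 leap = 13×365 + 4×366 = 6209 days.
Total: 42 + 6209 + 276 = 6527 days.
6527 mod 7 = 3, so 3 days after Saturday is Tuesday.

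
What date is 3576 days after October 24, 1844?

August 9, 1854

Count 3576 days after October 24, 1844:
From October 24, 1844 to October 24, 1853: 9 years, of which 2 contain a Feb 29 — 7×365 + 2×366 = 3287 days.
October 1853: 31 − 24 = 7 days remain.
Then 9 full months totalling 273 days.
August 1–9, 1854: 9 days.
Residual: 289 days.
Total: 3576 days.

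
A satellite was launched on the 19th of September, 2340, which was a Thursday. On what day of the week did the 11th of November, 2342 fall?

September 2340: 30 − 19 = 11 days remain.
Then 25 full months totalling 761 days.
November 1–11, 2342: 11 days.
Total: 11 + 761 + 11 = 783 days.
783 mod 7 = 6, so 6 days after Thursday is Wednesday.

Wednesday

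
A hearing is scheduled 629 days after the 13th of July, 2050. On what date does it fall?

the 2nd of April, 2052

Count 629 days after July 13, 2050:
July 2050: 31 − 13 = 18 days remain.
Then 20 full months totalling 609 days.
April 1–2, 2052: 2 days.
Total: 18 + 609 + 2 = 629 days.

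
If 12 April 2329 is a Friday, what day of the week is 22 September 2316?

Friday

Count forward from the earlier date (September 22, 2316) to the later (April 12, 2329):
From September 22, 2316 to September 22, 2328: 12 years, of which 3 contain a Feb 29 — 9×365 + 3×366 = 4383 days.
September 2328: 30 − 22 = 8 days remain.
Then October (31), November (30), December (31), January (31), February 2329 (28), March (31): 31 + 30 + 31 + 31 + 28 + 31 = 182 days.
April 1–12, 2329: 12 days.
Residual: 202 days.
Total: 4585 days.
4585 is a multiple of 7, so 22 September 2316 falls on the same weekday: Friday.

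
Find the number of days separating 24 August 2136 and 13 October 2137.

415

Day-of-year of August 24, 2136: 237.
Day-of-year of October 13, 2137: 286.
2136 has 366 days, so 366 − 237 = 129 days remain in 2136.
Total: 129 + 286 = 415 days.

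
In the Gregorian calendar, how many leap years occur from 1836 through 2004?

Years divisible by 4: 1836, 1840, …, 2004 — 43 in all.
Of these, 1900 is divisible by 100 but not 400, so not leap.
2000 is divisible by 400, so still leap.
Leap years: 43 − 1 = 42.

42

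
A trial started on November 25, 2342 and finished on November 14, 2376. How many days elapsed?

Day-of-year of November 25, 2342: 329.
Day-of-year of November 14, 2376: 319.
2342 has 365 days, so 365 − 329 = 36 days remain in 2342.
Full years 2343–2375: 25 common + 8 leap = 25×365 + 8×366 = 12053 days.
Total: 36 + 12053 + 319 = 12408 days.

12408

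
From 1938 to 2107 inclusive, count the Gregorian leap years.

Years divisible by 4: 1940, 1944, …, 2104 — 42 in all.
Of these, 2100 is divisible by 100 but not 400, so not leap.
2000 is divisible by 400, so still leap.
Leap years: 42 − 1 = 41.

41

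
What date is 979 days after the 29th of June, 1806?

the 4th of March, 1809

Count 979 days after June 29, 1806:
Day-of-year of June 29, 1806: 180.
Day-of-year of March 4, 1809: 63.
1806 has 365 days, so 365 − 180 = 185 days remain in 1806.
Full years: 1807: 365; 1808: 366. Sum = 731.
Total: 185 + 731 + 63 = 979 days.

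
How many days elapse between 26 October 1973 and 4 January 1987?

From October 26, 1973 to October 26, 1986: 13 years, of which 3 contain a Feb 29 — 10×365 + 3×366 = 4748 days.
October 1986: 31 − 26 = 5 days remain.
Then November (30), December (31): 30 + 31 = 61 days.
January 1–4, 1987: 4 days.
Residual: 70 days.
Total: 4818 days.

4818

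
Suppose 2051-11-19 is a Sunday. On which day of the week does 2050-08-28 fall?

Count forward from the earlier date (August 28, 2050) to the later (November 19, 2051):
August 28, 2050 → August 28, 2051: 365 days.
August 2051: 31 − 28 = 3 days remain.
Then September (30), October (31): 30 + 31 = 61 days.
November 1–19, 2051: 19 days.
Residual: 83 days.
Total: 448 days.
448 is a multiple of 7, so 2050-08-28 falls on the same weekday: Sunday.

Sunday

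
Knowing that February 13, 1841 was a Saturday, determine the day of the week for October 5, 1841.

Tuesday

February 1841: 28 − 13 = 15 days remain (1841 is not a leap year, so February has 28 days).
Then March (31), April (30), May (31), June (30), July (31), August (31), September (30): 31 + 30 + 31 + 30 + 31 + 31 + 30 = 214 days.
October 1–5, 1841: 5 days.
Total: 15 + 214 + 5 = 234 days.
234 mod 7 = 3, so 3 days after Saturday is Tuesday.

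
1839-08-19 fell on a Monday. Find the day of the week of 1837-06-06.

Tuesday

Count forward from the earlier date (June 6, 1837) to the later (August 19, 1839):
June 6, 1837 → June 6, 1838: 365 days.
June 6, 1838 → June 6, 1839: 365 days.
June 1839: 30 − 6 = 24 days remain.
Then July (31): 31 days.
August 1–19, 1839: 19 days.
Residual: 74 days.
Total: 804 days.
804 mod 7 = 6, so 6 days before Monday is Tuesday.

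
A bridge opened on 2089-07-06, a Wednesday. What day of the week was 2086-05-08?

Wednesday

Count forward from the earlier date (May 8, 2086) to the later (July 6, 2089):
Day-of-year of May 8, 2086: 128.
Day-of-year of July 6, 2089: 187.
2086 has 365 days, so 365 − 128 = 237 days remain in 2086.
Full years: 2087: 365; 2088: 366. Sum = 731.
Total: 237 + 731 + 187 = 1155 days.
1155 is a multiple of 7, so 2086-05-08 falls on the same weekday: Wednesday.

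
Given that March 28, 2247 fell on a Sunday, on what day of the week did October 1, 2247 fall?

Friday

March 2247: 31 − 28 = 3 days remain.
Then April (30), May (31), June (30), July (31), August (31), September (30): 30 + 31 + 30 + 31 + 31 + 30 = 183 days.
October 1, 2247: 1 day.
Total: 3 + 183 + 1 = 187 days.
187 mod 7 = 5, so 5 days after Sunday is Friday.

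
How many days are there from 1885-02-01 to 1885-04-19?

77

February 1885: 28 − 1 = 27 days remain (1885 is not a leap year, so February has 28 days).
Then March (31): 31 days.
April 1–19, 1885: 19 days.
Total: 27 + 31 + 19 = 77 days.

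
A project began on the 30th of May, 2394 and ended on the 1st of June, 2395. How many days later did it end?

367

Day-of-year of May 30, 2394: 150.
Day-of-year of June 1, 2395: 152.
2394 has 365 days, so 365 − 150 = 215 days remain in 2394.
Total: 215 + 152 = 367 days.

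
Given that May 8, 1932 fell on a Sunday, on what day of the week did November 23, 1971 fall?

Tuesday

Day-of-year of May 8, 1932: 129.
Day-of-year of November 23, 1971: 327.
1932 has 366 days, so 366 − 129 = 237 days remain in 1932.
Full years 1933–1970: 29 common + 9 leap = 29×365 + 9×366 = 13879 days.
Total: 237 + 13879 + 327 = 14443 days.
14443 mod 7 = 2, so 2 days after Sunday is Tuesday.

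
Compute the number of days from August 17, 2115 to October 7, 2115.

August 2115: 31 − 17 = 14 days remain.
Then September (30): 30 days.
October 1–7, 2115: 7 days.
Total: 14 + 30 + 7 = 51 days.

51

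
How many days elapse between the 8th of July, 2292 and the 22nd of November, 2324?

From July 8, 2292 to July 8, 2324: 32 years, of which 7 contain a Feb 29 — 25×365 + 7×366 = 11687 days.
(2300 is not a leap year (divisible by 100 but not 400).)
July 2324: 31 − 8 = 23 days remain.
Then August (31), September (30), October (31): 31 + 30 + 31 = 92 days.
November 1–22, 2324: 22 days.
Residual: 137 days.
Total: 11824 days.

11824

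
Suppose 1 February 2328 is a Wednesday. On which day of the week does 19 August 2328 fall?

Sunday

February 2328: 29 − 1 = 28 days remain (2328 is a leap year, so February has 29 days).
Then March (31), April (30), May (31), June (30), July (31): 31 + 30 + 31 + 30 + 31 = 153 days.
August 1–19, 2328: 19 days.
Total: 28 + 153 + 19 = 200 days.
200 mod 7 = 4, so 4 days after Wednesday is Sunday.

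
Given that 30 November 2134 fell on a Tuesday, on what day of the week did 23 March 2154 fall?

From November 30, 2134 to November 30, 2153: 19 years, of which 5 contain a Feb 29 — 14×365 + 5×366 = 6940 days.
November 2153: 30 − 30 = 0 days remain.
Then December (31), January (31), February 2154 (28): 31 + 31 + 28 = 90 days.
March 1–23, 2154: 23 days.
Residual: 113 days.
Total: 7053 days.
7053 mod 7 = 4, so 4 days after Tuesday is Saturday.

Saturday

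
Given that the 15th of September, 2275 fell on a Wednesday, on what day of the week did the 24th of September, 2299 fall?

Sunday

Day-of-year of September 15, 2275: 258.
Day-of-year of September 24, 2299: 267.
2275 has 365 days, so 365 − 258 = 107 days remain in 2275.
Full years 2276–2298: 17 common + 6 leap = 17×365 + 6×366 = 8401 days.
Total: 107 + 8401 + 267 = 8775 days.
8775 mod 7 = 4, so 4 days after Wednesday is Sunday.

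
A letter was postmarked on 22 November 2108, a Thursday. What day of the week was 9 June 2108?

Saturday

Count forward from the earlier date (June 9, 2108) to the later (November 22, 2108):
June 2108: 30 − 9 = 21 days remain.
Then July (31), August (31), September (30), October (31): 31 + 31 + 30 + 31 = 123 days.
November 1–22, 2108: 22 days.
Total: 21 + 123 + 22 = 166 days.
166 mod 7 = 5, so 5 days before Thursday is Saturday.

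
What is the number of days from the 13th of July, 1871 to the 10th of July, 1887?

From July 13, 1871 to July 13, 1886: 15 years, of which 4 contain a Feb 29 — 11×365 + 4×366 = 5479 days.
July 1886: 31 − 13 = 18 days remain.
Then 11 full months totalling 334 days.
July 1–10, 1887: 10 days.
Residual: 362 days.
Total: 5841 days.

5841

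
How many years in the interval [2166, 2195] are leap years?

Years divisible by 4 in [2166, 2195]: 2168, 2172, 2176, 2180, 2184, 2188, 2192.
No century exceptions apply. Count: 7.

7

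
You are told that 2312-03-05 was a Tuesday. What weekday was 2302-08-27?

Count forward from the earlier date (August 27, 2302) to the later (March 5, 2312):
From August 27, 2302 to August 27, 2311: 9 years, of which 2 contain a Feb 29 — 7×365 + 2×366 = 3287 days.
August 2311: 31 − 27 = 4 days remain.
Then September (30), October (31), November (30), December (31), January (31), February 2312 (29): 30 + 31 + 30 + 31 + 31 + 29 = 182 days.
March 1–5, 2312: 5 days.
Residual: 191 days.
Total: 3478 days.
3478 mod 7 = 6, so 6 days before Tuesday is Wednesday.

Wednesday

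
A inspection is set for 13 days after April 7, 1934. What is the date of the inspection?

April 20, 1934

Count 13 days after April 7, 1934:
Within April 1934: 20 − 7 = 13 days.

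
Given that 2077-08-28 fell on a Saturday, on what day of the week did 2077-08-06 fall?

Friday

Count forward from the earlier date (August 6, 2077) to the later (August 28, 2077):
Within August 2077: 28 − 6 = 22 days.
22 mod 7 = 1, so 1 day before Saturday is Friday.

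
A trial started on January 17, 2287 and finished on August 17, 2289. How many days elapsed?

943

Day-of-year of January 17, 2287: 17.
Day-of-year of August 17, 2289: 229.
2287 has 365 days, so 365 − 17 = 348 days remain in 2287.
Full years: 2288: 366. Sum = 366.
Total: 348 + 366 + 229 = 943 days.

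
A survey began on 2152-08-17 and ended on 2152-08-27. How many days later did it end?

10

Within August 2152: 27 − 17 = 10 days.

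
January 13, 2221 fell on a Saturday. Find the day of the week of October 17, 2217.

Friday

Count forward from the earlier date (October 17, 2217) to the later (January 13, 2221):
Day-of-year of October 17, 2217: 290.
Day-of-year of January 13, 2221: 13.
2217 has 365 days, so 365 − 290 = 75 days remain in 2217.
Full years: 2218: 365; 2219: 365; 2220: 366. Sum = 1096.
Total: 75 + 1096 + 13 = 1184 days.
1184 mod 7 = 1, so 1 day before Saturday is Friday.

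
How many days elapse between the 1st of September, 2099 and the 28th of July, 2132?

Day-of-year of September 1, 2099: 244.
Day-of-year of July 28, 2132: 210.
2099 has 365 days, so 365 − 244 = 121 days remain in 2099.
Full years 2100–2131: 25 common + 7 leap = 25×365 + 7×366 = 11687 days.
Total: 121 + 11687 + 210 = 12018 days.

12018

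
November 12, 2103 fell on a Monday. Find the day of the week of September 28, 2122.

From November 12, 2103 to November 12, 2121: 18 years, of which 5 contain a Feb 29 — 13×365 + 5×366 = 6575 days.
November 2121: 30 − 12 = 18 days remain.
Then 9 full months totalling 274 days.
September 1–28, 2122: 28 days.
Residual: 320 days.
Total: 6895 days.
6895 is a multiple of 7, so September 28, 2122 falls on the same weekday: Monday.

Monday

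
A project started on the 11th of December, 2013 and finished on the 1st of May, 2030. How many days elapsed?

Day-of-year of December 11, 2013: 345.
Day-of-year of May 1, 2030: 121.
2013 has 365 days, so 365 − 345 = 20 days remain in 2013.
Full years 2014–2029: 12 common + 4 leap = 12×365 + 4×366 = 5844 days.
Total: 20 + 5844 + 121 = 5985 days.

5985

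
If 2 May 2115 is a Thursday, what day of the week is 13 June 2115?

May 2115: 31 − 2 = 29 days remain.
June 1–13, 2115: 13 days.
Total: 29 + 13 = 42 days.
42 is a multiple of 7, so 13 June 2115 falls on the same weekday: Thursday.

Thursday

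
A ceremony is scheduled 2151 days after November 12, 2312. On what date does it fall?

October 3, 2318

Count 2151 days after November 12, 2312:
Day-of-year of November 12, 2312: 317.
Day-of-year of October 3, 2318: 276.
2312 has 366 days, so 366 − 317 = 49 days remain in 2312.
Full years: 2313: 365; 2314: 365; 2315: 365; 2316: 366; 2317: 365. Sum = 1826.
Total: 49 + 1826 + 276 = 2151 days.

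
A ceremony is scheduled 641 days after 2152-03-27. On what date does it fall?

2153-12-28

Count 641 days after March 27, 2152:
Day-of-year of March 27, 2152: 87.
Day-of-year of December 28, 2153: 362.
2152 has 366 days, so 366 − 87 = 279 days remain in 2152.
Total: 279 + 362 = 641 days.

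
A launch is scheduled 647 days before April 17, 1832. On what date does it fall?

July 10, 1830

Count 647 days before April 17, 1832:
Day-of-year of July 10, 1830: 191.
Day-of-year of April 17, 1832: 108.
1830 has 365 days, so 365 − 191 = 174 days remain in 1830.
Full years: 1831: 365. Sum = 365.
Total: 174 + 365 + 108 = 647 days.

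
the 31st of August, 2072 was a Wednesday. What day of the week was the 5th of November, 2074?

August 2072: 31 − 31 = 0 days remain.
Then 26 full months totalling 791 days.
November 1–5, 2074: 5 days.
Total: 0 + 791 + 5 = 796 days.
796 mod 7 = 5, so 5 days after Wednesday is Monday.

Monday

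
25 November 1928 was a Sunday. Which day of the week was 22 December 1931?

November 25, 1928 → November 25, 1929: 365 days.
November 25, 1929 → November 25, 1930: 365 days.
November 25, 1930 → November 25, 1931: 365 days.
November 1931: 30 − 25 = 5 days remain.
December 1–22, 1931: 22 days.
Residual: 27 days.
Total: 1122 days.
1122 mod 7 = 2, so 2 days after Sunday is Tuesday.

Tuesday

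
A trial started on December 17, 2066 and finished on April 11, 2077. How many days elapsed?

3768

Day-of-year of December 17, 2066: 351.
Day-of-year of April 11, 2077: 101.
2066 has 365 days, so 365 − 351 = 14 days remain in 2066.
Full years 2067–2076: 7 common + 3 leap = 7×365 + 3×366 = 3653 days.
Total: 14 + 3653 + 101 = 3768 days.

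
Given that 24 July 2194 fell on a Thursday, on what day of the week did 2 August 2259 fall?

Tuesday

Day-of-year of July 24, 2194: 205.
Day-of-year of August 2, 2259: 214.
2194 has 365 days, so 365 − 205 = 160 days remain in 2194.
Full years 2195–2258: 49 common + 15 leap = 49×365 + 15×366 = 23375 days.
Total: 160 + 23375 + 214 = 23749 days.
23749 mod 7 = 5, so 5 days after Thursday is Tuesday.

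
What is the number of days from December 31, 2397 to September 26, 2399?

Day-of-year of December 31, 2397: 365.
Day-of-year of September 26, 2399: 269.
2397 has 365 days, so 365 − 365 = 0 days remain in 2397.
Full years: 2398: 365. Sum = 365.
Total: 0 + 365 + 269 = 634 days.

634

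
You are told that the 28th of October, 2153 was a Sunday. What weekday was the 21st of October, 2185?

Day-of-year of October 28, 2153: 301.
Day-of-year of October 21, 2185: 294.
2153 has 365 days, so 365 − 301 = 64 days remain in 2153.
Full years 2154–2184: 23 common + 8 leap = 23×365 + 8×366 = 11323 days.
Total: 64 + 11323 + 294 = 11681 days.
11681 mod 7 = 5, so 5 days after Sunday is Friday.

Friday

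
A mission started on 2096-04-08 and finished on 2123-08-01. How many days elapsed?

9975

Day-of-year of April 8, 2096: 99.
Day-of-year of August 1, 2123: 213.
2096 has 366 days, so 366 − 99 = 267 days remain in 2096.
Full years 2097–2122: 21 common + 5 leap = 21×365 + 5×366 = 9495 days.
Total: 267 + 9495 + 213 = 9975 days.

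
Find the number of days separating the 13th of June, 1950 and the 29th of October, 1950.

138

June 1950: 30 − 13 = 17 days remain.
Then July (31), August (31), September (30): 31 + 31 + 30 = 92 days.
October 1–29, 1950: 29 days.
Total: 17 + 92 + 29 = 138 days.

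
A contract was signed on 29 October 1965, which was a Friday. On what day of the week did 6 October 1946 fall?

Count forward from the earlier date (October 6, 1946) to the later (October 29, 1965):
From October 6, 1946 to October 6, 1965: 19 years, of which 5 contain a Feb 29 — 14×365 + 5×366 = 6940 days.
Within October 1965: 29 − 6 = 23 days.
Total: 6963 days.
6963 mod 7 = 5, so 5 days before Friday is Sunday.

Sunday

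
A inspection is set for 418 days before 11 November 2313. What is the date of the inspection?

19 September 2312

Count 418 days before November 11, 2313:
September 19, 2312 → September 19, 2313: 365 days.
September 2313: 30 − 19 = 11 days remain.
Then October (31): 31 days.
November 1–11, 2313: 11 days.
Residual: 53 days.
Total: 418 days.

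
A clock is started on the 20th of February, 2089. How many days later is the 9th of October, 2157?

25067

From February 20, 2089 to February 20, 2157: 68 years, of which 16 contain a Feb 29 — 52×365 + 16×366 = 24836 days.
(2100 is not a leap year (divisible by 100 but not 400).)
February 2157: 28 − 20 = 8 days remain (2157 is not a leap year, so February has 28 days).
Then March (31), April (30), May (31), June (30), July (31), August (31), September (30): 31 + 30 + 31 + 30 + 31 + 31 + 30 = 214 days.
October 1–9, 2157: 9 days.
Residual: 231 days.
Total: 25067 days.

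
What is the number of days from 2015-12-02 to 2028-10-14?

4700

From December 2, 2015 to December 2, 2027: 12 years, of which 3 contain a Feb 29 — 9×365 + 3×366 = 4383 days.
December 2027: 31 − 2 = 29 days remain.
Then 9 full months totalling 274 days.
October 1–14, 2028: 14 days.
Residual: 317 days.
Total: 4700 days.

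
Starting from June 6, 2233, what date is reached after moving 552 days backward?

December 2, 2231

Count 552 days before June 6, 2233:
December 2, 2231 → December 2, 2232: 366 days (2232 is a leap year).
December 2232: 31 − 2 = 29 days remain.
Then January (31), February 2233 (28), March (31), April (30), May (31): 31 + 28 + 31 + 30 + 31 = 151 days.
June 1–6, 2233: 6 days.
Residual: 186 days.
Total: 552 days.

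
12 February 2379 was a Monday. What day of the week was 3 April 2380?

Day-of-year of February 12, 2379: 43.
Day-of-year of April 3, 2380: 94.
2379 has 365 days, so 365 − 43 = 322 days remain in 2379.
Total: 322 + 94 = 416 days.
416 mod 7 = 3, so 3 days after Monday is Thursday.

Thursday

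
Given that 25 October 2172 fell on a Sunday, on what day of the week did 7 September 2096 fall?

Count forward from the earlier date (September 7, 2096) to the later (October 25, 2172):
Day-of-year of September 7, 2096: 251.
Day-of-year of October 25, 2172: 299.
2096 has 366 days, so 366 − 251 = 115 days remain in 2096.
Full years 2097–2171: 58 common + 17 leap = 58×365 + 17×366 = 27392 days.
Total: 115 + 27392 + 299 = 27806 days.
27806 mod 7 = 2, so 2 days before Sunday is Friday.

Friday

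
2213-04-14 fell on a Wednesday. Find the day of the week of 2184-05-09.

Sunday

Count forward from the earlier date (May 9, 2184) to the later (April 14, 2213):
Day-of-year of May 9, 2184: 130.
Day-of-year of April 14, 2213: 104.
2184 has 366 days, so 366 − 130 = 236 days remain in 2184.
Full years 2185–2212: 22 common + 6 leap = 22×365 + 6×366 = 10226 days.
Total: 236 + 10226 + 104 = 10566 days.
10566 mod 7 = 3, so 3 days before Wednesday is Sunday.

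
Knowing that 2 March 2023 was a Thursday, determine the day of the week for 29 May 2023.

March 2023: 31 − 2 = 29 days remain.
Then April (30): 30 days.
May 1–29, 2023: 29 days.
Total: 29 + 30 + 29 = 88 days.
88 mod 7 = 4, so 4 days after Thursday is Monday.

Monday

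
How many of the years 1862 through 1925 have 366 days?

15

Years divisible by 4: 1864, 1868, …, 1924 — 16 in all.
Of these, 1900 is divisible by 100 but not 400, so not leap.
Leap years: 16 − 1 = 15.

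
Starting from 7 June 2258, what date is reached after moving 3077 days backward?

3 January 2250

Count 3077 days before June 7, 2258:
Day-of-year of January 3, 2250: 3.
Day-of-year of June 7, 2258: 158.
2250 has 365 days, so 365 − 3 = 362 days remain in 2250.
Full years 2251–2257: 5 common + 2 leap = 5×365 + 2×366 = 2557 days.
Total: 362 + 2557 + 158 = 3077 days.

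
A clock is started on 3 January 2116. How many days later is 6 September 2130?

5360

From January 3, 2116 to January 3, 2130: 14 years, of which 4 contain a Feb 29 — 10×365 + 4×366 = 5114 days.
January 2130: 31 − 3 = 28 days remain.
Then February 2130 (28), March (31), April (30), May (31), June (30), July (31), August (31): 28 + 31 + 30 + 31 + 30 + 31 + 31 = 212 days.
September 1–6, 2130: 6 days.
Residual: 246 days.
Total: 5360 days.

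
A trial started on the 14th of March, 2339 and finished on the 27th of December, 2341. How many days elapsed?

March 2339: 31 − 14 = 17 days remain.
Then 32 full months totalling 975 days.
December 1–27, 2341: 27 days.
Total: 17 + 975 + 27 = 1019 days.

1019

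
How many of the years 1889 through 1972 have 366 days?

20

Years divisible by 4: 1892, 1896, …, 1972 — 21 in all.
Of these, 1900 is divisible by 100 but not 400, so not leap.
Leap years: 21 − 1 = 20.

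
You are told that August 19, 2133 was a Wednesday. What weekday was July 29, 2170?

From August 19, 2133 to August 19, 2169: 36 years, of which 9 contain a Feb 29 — 27×365 + 9×366 = 13149 days.
August 2169: 31 − 19 = 12 days remain.
Then 10 full months totalling 303 days.
July 1–29, 2170: 29 days.
Residual: 344 days.
Total: 13493 days.
13493 mod 7 = 4, so 4 days after Wednesday is Sunday.

Sunday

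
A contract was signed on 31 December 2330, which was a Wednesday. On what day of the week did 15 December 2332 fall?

December 2330: 31 − 31 = 0 days remain.
Then 23 full months totalling 700 days.
December 1–15, 2332: 15 days.
Total: 0 + 700 + 15 = 715 days.
715 mod 7 = 1, so 1 day after Wednesday is Thursday.

Thursday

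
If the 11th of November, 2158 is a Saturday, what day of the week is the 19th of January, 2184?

Monday

From November 11, 2158 to November 11, 2183: 25 years, of which 6 contain a Feb 29 — 19×365 + 6×366 = 9131 days.
November 2183: 30 − 11 = 19 days remain.
Then December (31): 31 days.
January 1–19, 2184: 19 days.
Residual: 69 days.
Total: 9200 days.
9200 mod 7 = 2, so 2 days after Saturday is Monday.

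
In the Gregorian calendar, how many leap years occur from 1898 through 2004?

26

Years divisible by 4: 1900, 1904, …, 2004 — 27 in all.
Of these, 1900 is divisible by 100 but not 400, so not leap.
2000 is divisible by 400, so still leap.
Leap years: 27 − 1 = 26.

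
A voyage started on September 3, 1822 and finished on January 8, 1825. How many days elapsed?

September 3, 1822 → September 3, 1823: 365 days.
September 3, 1823 → September 3, 1824: 366 days (1824 is a leap year).
September 1824: 30 − 3 = 27 days remain.
Then October (31), November (30), December (31): 31 + 30 + 31 = 92 days.
January 1–8, 1825: 8 days.
Residual: 127 days.
Total: 858 days.

858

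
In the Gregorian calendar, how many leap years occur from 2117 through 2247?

31

Years divisible by 4: 2120, 2124, …, 2244 — 32 in all.
Of these, 2200 is divisible by 100 but not 400, so not leap.
Leap years: 32 − 1 = 31.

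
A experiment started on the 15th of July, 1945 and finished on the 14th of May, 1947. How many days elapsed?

668

Day-of-year of July 15, 1945: 196.
Day-of-year of May 14, 1947: 134.
1945 has 365 days, so 365 − 196 = 169 days remain in 1945.
Full years: 1946: 365. Sum = 365.
Total: 169 + 365 + 134 = 668 days.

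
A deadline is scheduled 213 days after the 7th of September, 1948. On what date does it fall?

the 8th of April, 1949

Count 213 days after September 7, 1948:
September 1948: 30 − 7 = 23 days remain.
Then October (31), November (30), December (31), January (31), February 1949 (28), March (31): 31 + 30 + 31 + 31 + 28 + 31 = 182 days.
April 1–8, 1949: 8 days.
Total: 23 + 182 + 8 = 213 days.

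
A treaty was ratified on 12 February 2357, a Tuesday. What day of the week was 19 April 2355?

Tuesday

Count forward from the earlier date (April 19, 2355) to the later (February 12, 2357):
Day-of-year of April 19, 2355: 109.
Day-of-year of February 12, 2357: 43.
2355 has 365 days, so 365 − 109 = 256 days remain in 2355.
Full years: 2356: 366. Sum = 366.
Total: 256 + 366 + 43 = 665 days.
665 is a multiple of 7, so 19 April 2355 falls on the same weekday: Tuesday.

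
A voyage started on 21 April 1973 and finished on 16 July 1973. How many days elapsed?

86

April 1973: 30 − 21 = 9 days remain.
Then May (31), June (30): 31 + 30 = 61 days.
July 1–16, 1973: 16 days.
Total: 9 + 61 + 16 = 86 days.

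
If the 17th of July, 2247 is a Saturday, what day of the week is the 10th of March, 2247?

Count forward from the earlier date (March 10, 2247) to the later (July 17, 2247):
March 2247: 31 − 10 = 21 days remain.
Then April (30), May (31), June (30): 30 + 31 + 30 = 91 days.
July 1–17, 2247: 17 days.
Total: 21 + 91 + 17 = 129 days.
129 mod 7 = 3, so 3 days before Saturday is Wednesday.

Wednesday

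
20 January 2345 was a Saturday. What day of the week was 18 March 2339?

Count forward from the earlier date (March 18, 2339) to the later (January 20, 2345):
March 18, 2339 → March 18, 2340: 366 days (2340 is a leap year).
March 18, 2340 → March 18, 2341: 365 days.
March 18, 2341 → March 18, 2342: 365 days.
March 18, 2342 → March 18, 2343: 365 days.
March 18, 2343 → March 18, 2344: 366 days (2344 is a leap year).
March 2344: 31 − 18 = 13 days remain.
Then 9 full months totalling 275 days.
January 1–20, 2345: 20 days.
Residual: 308 days.
Total: 2135 days.
2135 is a multiple of 7, so 18 March 2339 falls on the same weekday: Saturday.

Saturday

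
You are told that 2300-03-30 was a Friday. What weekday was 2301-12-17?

Tuesday

March 2300: 31 − 30 = 1 day remains.
Then 20 full months totalling 609 days.
December 1–17, 2301: 17 days.
Total: 1 + 609 + 17 = 627 days.
627 mod 7 = 4, so 4 days after Friday is Tuesday.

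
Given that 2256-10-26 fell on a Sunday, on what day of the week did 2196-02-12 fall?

Friday

Count forward from the earlier date (February 12, 2196) to the later (October 26, 2256):
From February 12, 2196 to February 12, 2256: 60 years, of which 14 contain a Feb 29 — 46×365 + 14×366 = 21914 days.
(2200 is not a leap year (divisible by 100 but not 400).)
February 2256: 29 − 12 = 17 days remain (2256 is a leap year, so February has 29 days).
Then March (31), April (30), May (31), June (30), July (31), August (31), September (30): 31 + 30 + 31 + 30 + 31 + 31 + 30 = 214 days.
October 1–26, 2256: 26 days.
Residual: 257 days.
Total: 22171 days.
22171 mod 7 = 2, so 2 days before Sunday is Friday.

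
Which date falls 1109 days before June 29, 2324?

June 16, 2321

Count 1109 days before June 29, 2324:
June 16, 2321 → June 16, 2322: 365 days.
June 16, 2322 → June 16, 2323: 365 days.
June 16, 2323 → June 16, 2324: 366 days (2324 is a leap year).
Within June 2324: 29 − 16 = 13 days.
Total: 1109 days.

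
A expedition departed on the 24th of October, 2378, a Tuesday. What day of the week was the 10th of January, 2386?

From October 24, 2378 to October 24, 2385: 7 years, of which 2 contain a Feb 29 — 5×365 + 2×366 = 2557 days.
October 2385: 31 − 24 = 7 days remain.
Then November (30), December (31): 30 + 31 = 61 days.
January 1–10, 2386: 10 days.
Residual: 78 days.
Total: 2635 days.
2635 mod 7 = 3, so 3 days after Tuesday is Friday.

Friday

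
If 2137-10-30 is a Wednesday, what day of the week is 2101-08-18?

Thursday

Count forward from the earlier date (August 18, 2101) to the later (October 30, 2137):
Day-of-year of August 18, 2101: 230.
Day-of-year of October 30, 2137: 303.
2101 has 365 days, so 365 − 230 = 135 days remain in 2101.
Full years 2102–2136: 26 common + 9 leap = 26×365 + 9×366 = 12784 days.
Total: 135 + 12784 + 303 = 13222 days.
13222 mod 7 = 6, so 6 days before Wednesday is Thursday.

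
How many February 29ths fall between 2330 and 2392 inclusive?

16

Years divisible by 4: 2332, 2336, …, 2392 — 16 in all.
No century exceptions apply. Count: 16.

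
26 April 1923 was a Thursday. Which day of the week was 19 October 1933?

Thursday

Day-of-year of April 26, 1923: 116.
Day-of-year of October 19, 1933: 292.
1923 has 365 days, so 365 − 116 = 249 days remain in 1923.
Full years 1924–1932: 6 common + 3 leap = 6×365 + 3×366 = 3288 days.
Total: 249 + 3288 + 292 = 3829 days.
3829 is a multiple of 7, so 19 October 1933 falls on the same weekday: Thursday.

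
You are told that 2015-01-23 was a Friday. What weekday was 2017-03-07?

January 2015: 31 − 23 = 8 days remain.
Then 25 full months totalling 759 days.
March 1–7, 2017: 7 days.
Total: 8 + 759 + 7 = 774 days.
774 mod 7 = 4, so 4 days after Friday is Tuesday.

Tuesday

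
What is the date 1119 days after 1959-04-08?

1962-05-01

Count 1119 days after April 8, 1959:
April 8, 1959 → April 8, 1960: 366 days (1960 is a leap year).
April 8, 1960 → April 8, 1961: 365 days.
April 8, 1961 → April 8, 1962: 365 days.
April 1962: 30 − 8 = 22 days remain.
May 1, 1962: 1 day.
Residual: 23 days.
Total: 1119 days.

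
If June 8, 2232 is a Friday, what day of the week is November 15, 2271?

From June 8, 2232 to June 8, 2271: 39 years, of which 9 contain a Feb 29 — 30×365 + 9×366 = 14244 days.
June 2271: 30 − 8 = 22 days remain.
Then July (31), August (31), September (30), October (31): 31 + 31 + 30 + 31 = 123 days.
November 1–15, 2271: 15 days.
Residual: 160 days.
Total: 14404 days.
14404 mod 7 = 5, so 5 days after Friday is Wednesday.

Wednesday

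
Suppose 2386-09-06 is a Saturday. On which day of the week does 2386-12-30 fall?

September 2386: 30 − 6 = 24 days remain.
Then October (31), November (30): 31 + 30 = 61 days.
December 1–30, 2386: 30 days.
Total: 24 + 61 + 30 = 115 days.
115 mod 7 = 3, so 3 days after Saturday is Tuesday.

Tuesday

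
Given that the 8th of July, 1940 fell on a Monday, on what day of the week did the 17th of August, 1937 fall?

Count forward from the earlier date (August 17, 1937) to the later (July 8, 1940):
Day-of-year of August 17, 1937: 229.
Day-of-year of July 8, 1940: 190.
1937 has 365 days, so 365 − 229 = 136 days remain in 1937.
Full years: 1938: 365; 1939: 365. Sum = 730.
Total: 136 + 730 + 190 = 1056 days.
1056 mod 7 = 6, so 6 days before Monday is Tuesday.

Tuesday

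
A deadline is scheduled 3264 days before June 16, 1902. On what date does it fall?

July 8, 1893

Count 3264 days before June 16, 1902:
From July 8, 1893 to July 8, 1901: 8 years, of which 1 contains a Feb 29 — 7×365 + 1×366 = 2921 days.
(1900 is not a leap year (divisible by 100 but not 400).)
July 1901: 31 − 8 = 23 days remain.
Then 10 full months totalling 304 days.
June 1–16, 1902: 16 days.
Residual: 343 days.
Total: 3264 days.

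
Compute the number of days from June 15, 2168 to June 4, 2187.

Day-of-year of June 15, 2168: 167.
Day-of-year of June 4, 2187: 155.
2168 has 366 days, so 366 − 167 = 199 days remain in 2168.
Full years 2169–2186: 14 common + 4 leap = 14×365 + 4×366 = 6574 days.
Total: 199 + 6574 + 155 = 6928 days.

6928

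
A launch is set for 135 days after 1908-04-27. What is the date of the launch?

1908-09-09

Count 135 days after April 27, 1908:
April 1908: 30 − 27 = 3 days remain.
Then May (31), June (30), July (31), August (31): 31 + 30 + 31 + 31 = 123 days.
September 1–9, 1908: 9 days.
Total: 3 + 123 + 9 = 135 days.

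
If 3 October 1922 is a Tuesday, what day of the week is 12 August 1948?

From October 3, 1922 to October 3, 1947: 25 years, of which 6 contain a Feb 29 — 19×365 + 6×366 = 9131 days.
October 1947: 31 − 3 = 28 days remain.
Then 9 full months totalling 274 days.
August 1–12, 1948: 12 days.
Residual: 314 days.
Total: 9445 days.
9445 mod 7 = 2, so 2 days after Tuesday is Thursday.

Thursday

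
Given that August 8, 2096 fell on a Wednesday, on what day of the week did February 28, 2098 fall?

August 8, 2096 → August 8, 2097: 365 days.
August 2097: 31 − 8 = 23 days remain.
Then September (30), October (31), November (30), December (31), January (31): 30 + 31 + 30 + 31 + 31 = 153 days.
February 1–28, 2098: 28 days (2098 is not a leap year).
Residual: 204 days.
Total: 569 days.
569 mod 7 = 2, so 2 days after Wednesday is Friday.

Friday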